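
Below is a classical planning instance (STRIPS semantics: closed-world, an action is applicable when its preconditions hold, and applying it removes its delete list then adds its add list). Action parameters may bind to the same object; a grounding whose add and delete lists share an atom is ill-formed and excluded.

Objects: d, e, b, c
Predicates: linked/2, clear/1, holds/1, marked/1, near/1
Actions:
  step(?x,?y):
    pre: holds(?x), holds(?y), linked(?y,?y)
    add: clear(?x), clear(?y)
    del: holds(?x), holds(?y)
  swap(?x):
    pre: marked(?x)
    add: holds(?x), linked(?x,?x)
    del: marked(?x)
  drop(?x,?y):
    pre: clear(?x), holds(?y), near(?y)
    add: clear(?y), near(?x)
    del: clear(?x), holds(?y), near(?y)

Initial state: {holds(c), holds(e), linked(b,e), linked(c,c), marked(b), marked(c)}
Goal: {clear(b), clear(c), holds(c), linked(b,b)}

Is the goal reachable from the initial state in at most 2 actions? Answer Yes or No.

1. swap(b)  →  {holds(b), holds(c), holds(e), linked(b,b), linked(b,e), linked(c,c), marked(c)}
2. step(b,c)  →  {clear(b), clear(c), holds(e), linked(b,b), linked(b,e), linked(c,c), marked(c)}
3. swap(c)  →  {clear(b), clear(c), holds(c), holds(e), linked(b,b), linked(b,e), linked(c,c)}
optimal plan length = 3; 3 > 2

No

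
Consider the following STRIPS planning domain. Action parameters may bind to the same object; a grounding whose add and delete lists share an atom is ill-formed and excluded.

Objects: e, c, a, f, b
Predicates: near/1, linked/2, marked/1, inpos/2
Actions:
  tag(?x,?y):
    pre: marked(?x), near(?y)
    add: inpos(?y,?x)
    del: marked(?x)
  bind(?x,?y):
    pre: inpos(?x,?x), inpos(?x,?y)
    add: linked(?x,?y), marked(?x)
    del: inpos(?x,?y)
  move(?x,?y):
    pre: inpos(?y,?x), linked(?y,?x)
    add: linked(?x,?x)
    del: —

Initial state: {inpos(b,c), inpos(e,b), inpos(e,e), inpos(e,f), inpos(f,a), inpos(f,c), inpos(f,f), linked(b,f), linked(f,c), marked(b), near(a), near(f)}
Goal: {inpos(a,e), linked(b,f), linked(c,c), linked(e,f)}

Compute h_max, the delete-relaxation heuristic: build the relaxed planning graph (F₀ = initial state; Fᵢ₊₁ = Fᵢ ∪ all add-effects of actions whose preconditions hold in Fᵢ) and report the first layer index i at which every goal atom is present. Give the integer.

F0 = init (12 atoms)
F1 = F0 ∪ {inpos(a,b), inpos(f,b), linked(c,c), linked(e,b), linked(e,e), linked(e,f), linked(f,a), linked(f,f), marked(e), marked(f)}  (22 atoms)
F2 = F1 ∪ {inpos(a,e), inpos(a,f), inpos(f,e), linked(a,a), linked(b,b), linked(f,b)}  (28 atoms)
goal ⊆ F2  ⇒  h_max = 2

2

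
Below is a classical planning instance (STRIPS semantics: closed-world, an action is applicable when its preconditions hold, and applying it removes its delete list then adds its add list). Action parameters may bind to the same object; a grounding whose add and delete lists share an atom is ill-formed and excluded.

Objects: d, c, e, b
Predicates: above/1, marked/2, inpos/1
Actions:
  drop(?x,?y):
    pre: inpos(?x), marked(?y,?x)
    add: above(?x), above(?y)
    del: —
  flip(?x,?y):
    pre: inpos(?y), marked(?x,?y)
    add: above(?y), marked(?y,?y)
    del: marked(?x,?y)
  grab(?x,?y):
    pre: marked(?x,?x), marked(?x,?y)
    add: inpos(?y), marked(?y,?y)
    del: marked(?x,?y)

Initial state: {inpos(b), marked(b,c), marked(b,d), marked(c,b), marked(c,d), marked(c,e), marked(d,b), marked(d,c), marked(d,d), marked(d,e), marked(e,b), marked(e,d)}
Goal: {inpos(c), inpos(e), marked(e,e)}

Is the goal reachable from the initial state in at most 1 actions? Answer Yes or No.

1. grab(d,c)  →  {inpos(b), inpos(c), marked(b,c), marked(b,d), marked(c,b), marked(c,c), marked(c,d), marked(c,e), marked(d,b), marked(d,d), marked(d,e), marked(e,b), marked(e,d)}
2. grab(d,e)  →  {inpos(b), inpos(c), inpos(e), marked(b,c), marked(b,d), marked(c,b), marked(c,c), marked(c,d), marked(c,e), marked(d,b), marked(d,d), marked(e,b), marked(e,d), marked(e,e)}
optimal plan length = 2; 2 > 1

No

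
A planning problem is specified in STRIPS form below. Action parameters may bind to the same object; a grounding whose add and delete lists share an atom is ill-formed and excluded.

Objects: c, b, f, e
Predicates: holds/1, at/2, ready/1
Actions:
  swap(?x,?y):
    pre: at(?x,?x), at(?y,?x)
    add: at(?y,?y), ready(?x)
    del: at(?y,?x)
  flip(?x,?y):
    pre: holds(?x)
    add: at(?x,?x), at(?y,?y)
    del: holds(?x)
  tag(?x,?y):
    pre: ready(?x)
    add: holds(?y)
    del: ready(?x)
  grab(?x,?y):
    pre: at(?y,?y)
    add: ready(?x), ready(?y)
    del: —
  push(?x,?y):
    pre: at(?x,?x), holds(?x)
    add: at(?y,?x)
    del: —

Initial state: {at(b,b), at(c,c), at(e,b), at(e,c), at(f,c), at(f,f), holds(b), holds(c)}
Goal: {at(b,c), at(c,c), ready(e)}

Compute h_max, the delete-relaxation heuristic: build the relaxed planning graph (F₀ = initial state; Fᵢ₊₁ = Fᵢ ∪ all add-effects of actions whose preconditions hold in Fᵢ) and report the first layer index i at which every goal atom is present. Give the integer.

1

F0 = init (8 atoms)
F1 = F0 ∪ {at(b,c), at(c,b), at(e,e), at(f,b), ready(b), ready(c), ready(e), ready(f)}  (16 atoms)
goal ⊆ F1  ⇒  h_max = 1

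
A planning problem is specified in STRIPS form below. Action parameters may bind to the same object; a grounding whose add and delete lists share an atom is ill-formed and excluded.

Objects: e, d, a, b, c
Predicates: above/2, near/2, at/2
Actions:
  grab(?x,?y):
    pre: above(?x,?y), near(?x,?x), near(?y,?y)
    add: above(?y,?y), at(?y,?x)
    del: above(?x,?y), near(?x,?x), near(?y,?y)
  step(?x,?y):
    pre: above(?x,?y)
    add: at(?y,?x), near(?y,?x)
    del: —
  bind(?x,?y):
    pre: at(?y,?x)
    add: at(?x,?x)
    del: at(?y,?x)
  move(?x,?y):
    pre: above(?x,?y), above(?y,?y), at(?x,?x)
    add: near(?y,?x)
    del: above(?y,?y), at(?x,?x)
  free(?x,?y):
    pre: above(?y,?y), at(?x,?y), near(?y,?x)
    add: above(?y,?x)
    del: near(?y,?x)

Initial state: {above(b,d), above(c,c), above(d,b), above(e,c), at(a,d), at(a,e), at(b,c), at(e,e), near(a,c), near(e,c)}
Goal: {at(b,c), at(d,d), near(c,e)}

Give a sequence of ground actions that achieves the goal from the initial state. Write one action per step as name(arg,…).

1. step(e,c)  →  {above(b,d), above(c,c), above(d,b), above(e,c), at(a,d), at(a,e), at(b,c), at(c,e), at(e,e), near(a,c), near(c,e), near(e,c)}
2. bind(d,a)  →  {above(b,d), above(c,c), above(d,b), above(e,c), at(a,e), at(b,c), at(c,e), at(d,d), at(e,e), near(a,c), near(c,e), near(e,c)}

step(e,c); bind(d,a)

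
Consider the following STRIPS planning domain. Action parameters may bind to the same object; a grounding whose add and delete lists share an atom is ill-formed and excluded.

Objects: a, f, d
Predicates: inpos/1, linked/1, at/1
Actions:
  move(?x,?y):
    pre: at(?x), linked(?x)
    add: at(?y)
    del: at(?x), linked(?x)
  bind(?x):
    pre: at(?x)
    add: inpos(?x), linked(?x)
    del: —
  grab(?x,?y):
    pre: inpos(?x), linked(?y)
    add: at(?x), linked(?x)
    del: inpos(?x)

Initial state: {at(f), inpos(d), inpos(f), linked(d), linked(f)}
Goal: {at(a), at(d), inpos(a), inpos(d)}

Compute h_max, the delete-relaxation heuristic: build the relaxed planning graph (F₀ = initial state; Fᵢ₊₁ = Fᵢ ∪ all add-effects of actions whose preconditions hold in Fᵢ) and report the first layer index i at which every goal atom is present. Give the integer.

F0 = init (5 atoms)
F1 = F0 ∪ {at(a), at(d)}  (7 atoms)
F2 = F1 ∪ {inpos(a), linked(a)}  (9 atoms)
goal ⊆ F2  ⇒  h_max = 2

2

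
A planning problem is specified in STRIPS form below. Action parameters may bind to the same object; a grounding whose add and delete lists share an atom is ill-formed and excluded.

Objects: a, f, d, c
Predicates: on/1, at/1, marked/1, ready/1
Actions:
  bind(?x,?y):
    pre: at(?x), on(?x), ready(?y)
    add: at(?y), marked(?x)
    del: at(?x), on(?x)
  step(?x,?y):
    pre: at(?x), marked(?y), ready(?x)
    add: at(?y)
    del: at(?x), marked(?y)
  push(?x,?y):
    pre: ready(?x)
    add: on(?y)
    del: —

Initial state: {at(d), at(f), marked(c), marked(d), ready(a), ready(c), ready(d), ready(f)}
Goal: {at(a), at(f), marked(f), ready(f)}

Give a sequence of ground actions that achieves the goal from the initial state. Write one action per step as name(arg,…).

push(a,f); bind(f,a); push(a,d); bind(d,f)

1. push(a,f)  →  {at(d), at(f), marked(c), marked(d), on(f), ready(a), ready(c), ready(d), ready(f)}
2. bind(f,a)  →  {at(a), at(d), marked(c), marked(d), marked(f), ready(a), ready(c), ready(d), ready(f)}
3. push(a,d)  →  {at(a), at(d), marked(c), marked(d), marked(f), on(d), ready(a), ready(c), ready(d), ready(f)}
4. bind(d,f)  →  {at(a), at(f), marked(c), marked(d), marked(f), ready(a), ready(c), ready(d), ready(f)}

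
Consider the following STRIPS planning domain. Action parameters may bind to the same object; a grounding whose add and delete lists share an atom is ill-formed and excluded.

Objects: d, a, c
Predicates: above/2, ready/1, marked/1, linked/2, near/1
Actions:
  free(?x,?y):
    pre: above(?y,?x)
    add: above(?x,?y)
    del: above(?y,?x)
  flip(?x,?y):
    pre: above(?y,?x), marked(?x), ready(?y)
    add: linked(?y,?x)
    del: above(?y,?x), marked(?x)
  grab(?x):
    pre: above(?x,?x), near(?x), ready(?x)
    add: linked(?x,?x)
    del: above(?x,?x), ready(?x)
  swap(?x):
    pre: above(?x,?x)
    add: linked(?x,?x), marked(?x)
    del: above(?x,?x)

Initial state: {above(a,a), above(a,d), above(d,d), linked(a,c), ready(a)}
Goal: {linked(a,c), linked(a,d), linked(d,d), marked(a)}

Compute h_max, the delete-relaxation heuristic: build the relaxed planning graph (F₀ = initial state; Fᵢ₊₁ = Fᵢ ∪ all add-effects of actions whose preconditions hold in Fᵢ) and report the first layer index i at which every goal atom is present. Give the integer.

F0 = init (5 atoms)
F1 = F0 ∪ {above(d,a), linked(a,a), linked(d,d), marked(a), marked(d)}  (10 atoms)
F2 = F1 ∪ {linked(a,d)}  (11 atoms)
goal ⊆ F2  ⇒  h_max = 2

2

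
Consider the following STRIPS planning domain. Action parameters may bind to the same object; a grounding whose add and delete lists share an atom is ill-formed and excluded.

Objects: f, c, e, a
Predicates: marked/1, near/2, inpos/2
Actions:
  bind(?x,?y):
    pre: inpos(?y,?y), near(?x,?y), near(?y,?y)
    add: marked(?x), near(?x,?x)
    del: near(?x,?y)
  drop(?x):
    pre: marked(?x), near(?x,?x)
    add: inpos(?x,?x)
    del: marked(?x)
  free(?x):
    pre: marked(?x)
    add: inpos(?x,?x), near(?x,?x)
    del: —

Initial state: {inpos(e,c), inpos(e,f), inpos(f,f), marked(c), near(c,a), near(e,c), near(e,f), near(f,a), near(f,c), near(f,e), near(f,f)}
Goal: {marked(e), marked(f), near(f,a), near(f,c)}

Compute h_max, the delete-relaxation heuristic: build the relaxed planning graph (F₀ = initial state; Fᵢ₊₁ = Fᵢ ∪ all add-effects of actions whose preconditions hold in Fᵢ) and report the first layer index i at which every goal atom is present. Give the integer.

2

F0 = init (11 atoms)
F1 = F0 ∪ {inpos(c,c), marked(e), near(c,c), near(e,e)}  (15 atoms)
F2 = F1 ∪ {inpos(e,e), marked(f)}  (17 atoms)
goal ⊆ F2  ⇒  h_max = 2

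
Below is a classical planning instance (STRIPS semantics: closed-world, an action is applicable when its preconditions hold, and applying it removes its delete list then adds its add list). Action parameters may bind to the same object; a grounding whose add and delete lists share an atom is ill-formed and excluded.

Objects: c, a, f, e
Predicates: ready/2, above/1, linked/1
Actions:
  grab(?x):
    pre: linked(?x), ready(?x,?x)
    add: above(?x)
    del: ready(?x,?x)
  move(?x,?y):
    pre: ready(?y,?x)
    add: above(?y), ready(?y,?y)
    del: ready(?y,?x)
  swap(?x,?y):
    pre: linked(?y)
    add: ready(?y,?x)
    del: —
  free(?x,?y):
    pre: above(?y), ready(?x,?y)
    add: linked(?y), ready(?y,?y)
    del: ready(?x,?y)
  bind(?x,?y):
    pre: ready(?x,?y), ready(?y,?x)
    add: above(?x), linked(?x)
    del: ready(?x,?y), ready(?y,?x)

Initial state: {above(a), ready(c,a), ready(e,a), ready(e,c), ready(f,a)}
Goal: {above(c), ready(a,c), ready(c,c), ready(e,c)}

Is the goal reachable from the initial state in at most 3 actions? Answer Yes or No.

1. move(a,c)  →  {above(a), above(c), ready(c,c), ready(e,a), ready(e,c), ready(f,a)}
2. free(f,a)  →  {above(a), above(c), linked(a), ready(a,a), ready(c,c), ready(e,a), ready(e,c)}
3. swap(c,a)  →  {above(a), above(c), linked(a), ready(a,a), ready(a,c), ready(c,c), ready(e,a), ready(e,c)}
optimal plan length = 3; 3 ≤ 3

Yes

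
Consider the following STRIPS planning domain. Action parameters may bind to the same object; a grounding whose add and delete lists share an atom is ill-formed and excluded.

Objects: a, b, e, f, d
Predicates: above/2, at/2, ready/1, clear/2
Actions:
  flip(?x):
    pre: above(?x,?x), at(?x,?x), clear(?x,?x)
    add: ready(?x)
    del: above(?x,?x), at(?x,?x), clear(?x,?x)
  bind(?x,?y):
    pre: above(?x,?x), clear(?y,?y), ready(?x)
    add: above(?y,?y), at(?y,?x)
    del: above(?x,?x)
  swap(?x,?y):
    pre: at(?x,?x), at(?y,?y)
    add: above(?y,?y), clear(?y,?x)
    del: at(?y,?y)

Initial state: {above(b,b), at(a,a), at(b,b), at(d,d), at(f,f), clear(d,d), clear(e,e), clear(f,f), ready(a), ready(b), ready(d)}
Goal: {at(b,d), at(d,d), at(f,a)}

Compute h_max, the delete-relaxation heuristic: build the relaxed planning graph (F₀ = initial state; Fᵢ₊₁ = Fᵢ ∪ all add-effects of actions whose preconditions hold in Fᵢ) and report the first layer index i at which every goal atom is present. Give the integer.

2

F0 = init (11 atoms)
F1 = F0 ∪ {above(a,a), above(d,d), above(e,e), above(f,f), at(d,b), at(e,b), at(f,b), clear(a,a), clear(a,b), clear(a,d), clear(a,f), clear(b,a), clear(b,b), clear(b,d), clear(b,f), clear(d,a), clear(d,b), clear(d,f), clear(f,a), clear(f,b), clear(f,d)}  (32 atoms)
F2 = F1 ∪ {at(a,b), at(a,d), at(b,a), at(b,d), at(d,a), at(e,a), at(e,d), at(f,a), at(f,d), ready(f)}  (42 atoms)
goal ⊆ F2  ⇒  h_max = 2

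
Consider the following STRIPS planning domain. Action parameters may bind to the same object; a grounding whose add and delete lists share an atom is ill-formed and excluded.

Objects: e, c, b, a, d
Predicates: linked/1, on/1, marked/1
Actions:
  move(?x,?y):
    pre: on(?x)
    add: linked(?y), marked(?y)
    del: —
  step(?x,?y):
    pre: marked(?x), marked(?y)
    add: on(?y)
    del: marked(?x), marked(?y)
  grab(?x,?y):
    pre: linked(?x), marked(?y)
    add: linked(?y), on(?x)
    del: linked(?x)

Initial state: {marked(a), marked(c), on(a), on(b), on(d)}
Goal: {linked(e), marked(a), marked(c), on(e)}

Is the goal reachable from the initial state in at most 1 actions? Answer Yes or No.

No

1. move(b,e)  →  {linked(e), marked(a), marked(c), marked(e), on(a), on(b), on(d)}
2. step(e,e)  →  {linked(e), marked(a), marked(c), on(a), on(b), on(d), on(e)}
optimal plan length = 2; 2 > 1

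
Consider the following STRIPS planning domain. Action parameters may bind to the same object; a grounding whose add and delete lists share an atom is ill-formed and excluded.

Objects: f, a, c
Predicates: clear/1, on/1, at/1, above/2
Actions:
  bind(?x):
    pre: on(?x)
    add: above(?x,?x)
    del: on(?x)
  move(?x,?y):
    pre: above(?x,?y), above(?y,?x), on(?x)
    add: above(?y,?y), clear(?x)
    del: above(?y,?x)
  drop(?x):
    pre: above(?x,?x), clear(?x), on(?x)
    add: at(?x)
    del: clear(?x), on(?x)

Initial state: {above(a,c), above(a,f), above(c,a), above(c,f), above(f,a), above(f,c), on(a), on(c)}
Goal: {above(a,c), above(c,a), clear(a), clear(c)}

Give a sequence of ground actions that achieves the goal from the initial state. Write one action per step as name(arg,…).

move(a,f); move(c,f)

1. move(a,f)  →  {above(a,c), above(a,f), above(c,a), above(c,f), above(f,c), above(f,f), clear(a), on(a), on(c)}
2. move(c,f)  →  {above(a,c), above(a,f), above(c,a), above(c,f), above(f,f), clear(a), clear(c), on(a), on(c)}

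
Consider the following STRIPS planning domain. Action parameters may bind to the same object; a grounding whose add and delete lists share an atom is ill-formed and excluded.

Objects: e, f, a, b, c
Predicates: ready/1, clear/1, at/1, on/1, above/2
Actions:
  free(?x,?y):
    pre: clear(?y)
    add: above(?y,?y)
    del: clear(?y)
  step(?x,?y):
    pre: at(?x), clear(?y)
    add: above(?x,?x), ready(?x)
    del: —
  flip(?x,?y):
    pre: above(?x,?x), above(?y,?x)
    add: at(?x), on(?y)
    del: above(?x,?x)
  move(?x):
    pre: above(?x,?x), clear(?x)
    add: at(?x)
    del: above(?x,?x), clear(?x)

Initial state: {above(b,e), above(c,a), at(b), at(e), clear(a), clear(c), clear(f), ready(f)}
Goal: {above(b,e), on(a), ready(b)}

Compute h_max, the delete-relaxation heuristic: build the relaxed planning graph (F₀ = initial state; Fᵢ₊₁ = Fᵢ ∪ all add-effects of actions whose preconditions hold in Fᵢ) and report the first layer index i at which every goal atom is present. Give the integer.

F0 = init (8 atoms)
F1 = F0 ∪ {above(a,a), above(b,b), above(c,c), above(e,e), above(f,f), ready(b), ready(e)}  (15 atoms)
F2 = F1 ∪ {at(a), at(c), at(f), on(a), on(b), on(c), on(e), on(f)}  (23 atoms)
goal ⊆ F2  ⇒  h_max = 2

2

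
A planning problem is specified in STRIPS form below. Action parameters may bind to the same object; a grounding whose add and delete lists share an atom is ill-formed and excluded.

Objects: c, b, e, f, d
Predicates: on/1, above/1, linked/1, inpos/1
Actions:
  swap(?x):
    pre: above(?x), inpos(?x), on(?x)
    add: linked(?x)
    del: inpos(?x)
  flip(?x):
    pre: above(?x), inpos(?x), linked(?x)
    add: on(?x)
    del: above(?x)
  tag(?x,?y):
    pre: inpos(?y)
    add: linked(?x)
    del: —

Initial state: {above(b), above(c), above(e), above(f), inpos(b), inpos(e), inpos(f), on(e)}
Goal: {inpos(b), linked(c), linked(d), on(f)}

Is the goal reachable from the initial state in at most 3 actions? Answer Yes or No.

1. tag(c,b)  →  {above(b), above(c), above(e), above(f), inpos(b), inpos(e), inpos(f), linked(c), on(e)}
2. tag(f,b)  →  {above(b), above(c), above(e), above(f), inpos(b), inpos(e), inpos(f), linked(c), linked(f), on(e)}
3. flip(f)  →  {above(b), above(c), above(e), inpos(b), inpos(e), inpos(f), linked(c), linked(f), on(e), on(f)}
4. tag(d,b)  →  {above(b), above(c), above(e), inpos(b), inpos(e), inpos(f), linked(c), linked(d), linked(f), on(e), on(f)}
optimal plan length = 4; 4 > 3

No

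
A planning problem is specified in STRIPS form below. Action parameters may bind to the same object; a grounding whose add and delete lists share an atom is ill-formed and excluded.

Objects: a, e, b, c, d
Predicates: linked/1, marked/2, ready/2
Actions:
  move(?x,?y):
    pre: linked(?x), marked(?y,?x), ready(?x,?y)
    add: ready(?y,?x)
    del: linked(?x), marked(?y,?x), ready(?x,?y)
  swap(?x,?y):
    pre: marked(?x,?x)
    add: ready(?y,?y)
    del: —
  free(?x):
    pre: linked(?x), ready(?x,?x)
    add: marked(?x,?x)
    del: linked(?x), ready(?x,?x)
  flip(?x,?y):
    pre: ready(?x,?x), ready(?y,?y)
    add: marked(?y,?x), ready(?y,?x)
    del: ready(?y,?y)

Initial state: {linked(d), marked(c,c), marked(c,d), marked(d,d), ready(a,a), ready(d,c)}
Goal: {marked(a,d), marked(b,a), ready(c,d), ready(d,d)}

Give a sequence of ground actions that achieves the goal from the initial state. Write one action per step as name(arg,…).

1. move(d,c)  →  {marked(c,c), marked(d,d), ready(a,a), ready(c,d)}
2. swap(c,b)  →  {marked(c,c), marked(d,d), ready(a,a), ready(b,b), ready(c,d)}
3. swap(c,d)  →  {marked(c,c), marked(d,d), ready(a,a), ready(b,b), ready(c,d), ready(d,d)}
4. flip(a,b)  →  {marked(b,a), marked(c,c), marked(d,d), ready(a,a), ready(b,a), ready(c,d), ready(d,d)}
5. flip(d,a)  →  {marked(a,d), marked(b,a), marked(c,c), marked(d,d), ready(a,d), ready(b,a), ready(c,d), ready(d,d)}

move(d,c); swap(c,b); swap(c,d); flip(a,b); flip(d,a)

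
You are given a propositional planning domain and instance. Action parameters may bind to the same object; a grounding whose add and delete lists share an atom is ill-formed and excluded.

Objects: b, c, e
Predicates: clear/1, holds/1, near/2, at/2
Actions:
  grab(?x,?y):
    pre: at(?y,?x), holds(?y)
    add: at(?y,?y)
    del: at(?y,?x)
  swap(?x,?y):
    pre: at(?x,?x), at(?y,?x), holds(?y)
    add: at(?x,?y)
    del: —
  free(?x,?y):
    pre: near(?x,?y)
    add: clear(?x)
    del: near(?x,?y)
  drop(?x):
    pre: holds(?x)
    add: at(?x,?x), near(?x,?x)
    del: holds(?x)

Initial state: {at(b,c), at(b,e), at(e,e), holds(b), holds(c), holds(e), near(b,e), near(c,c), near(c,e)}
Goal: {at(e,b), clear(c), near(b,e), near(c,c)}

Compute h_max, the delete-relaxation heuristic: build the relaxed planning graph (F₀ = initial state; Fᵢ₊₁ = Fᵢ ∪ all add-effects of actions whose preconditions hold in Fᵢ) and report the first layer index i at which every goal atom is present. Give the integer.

1

F0 = init (9 atoms)
F1 = F0 ∪ {at(b,b), at(c,c), at(e,b), clear(b), clear(c), near(b,b), near(e,e)}  (16 atoms)
goal ⊆ F1  ⇒  h_max = 1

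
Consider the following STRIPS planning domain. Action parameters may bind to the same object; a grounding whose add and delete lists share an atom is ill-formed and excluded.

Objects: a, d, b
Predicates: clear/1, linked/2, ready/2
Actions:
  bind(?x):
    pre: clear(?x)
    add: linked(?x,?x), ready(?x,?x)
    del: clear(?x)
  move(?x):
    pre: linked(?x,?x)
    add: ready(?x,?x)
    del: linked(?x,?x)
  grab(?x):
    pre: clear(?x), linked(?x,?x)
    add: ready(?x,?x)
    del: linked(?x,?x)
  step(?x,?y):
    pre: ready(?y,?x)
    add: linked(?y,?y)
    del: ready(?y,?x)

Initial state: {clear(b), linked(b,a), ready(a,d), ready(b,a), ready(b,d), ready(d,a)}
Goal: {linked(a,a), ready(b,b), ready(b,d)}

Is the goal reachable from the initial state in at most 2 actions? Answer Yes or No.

1. bind(b)  →  {linked(b,a), linked(b,b), ready(a,d), ready(b,a), ready(b,b), ready(b,d), ready(d,a)}
2. step(d,a)  →  {linked(a,a), linked(b,a), linked(b,b), ready(b,a), ready(b,b), ready(b,d), ready(d,a)}
optimal plan length = 2; 2 ≤ 2

Yes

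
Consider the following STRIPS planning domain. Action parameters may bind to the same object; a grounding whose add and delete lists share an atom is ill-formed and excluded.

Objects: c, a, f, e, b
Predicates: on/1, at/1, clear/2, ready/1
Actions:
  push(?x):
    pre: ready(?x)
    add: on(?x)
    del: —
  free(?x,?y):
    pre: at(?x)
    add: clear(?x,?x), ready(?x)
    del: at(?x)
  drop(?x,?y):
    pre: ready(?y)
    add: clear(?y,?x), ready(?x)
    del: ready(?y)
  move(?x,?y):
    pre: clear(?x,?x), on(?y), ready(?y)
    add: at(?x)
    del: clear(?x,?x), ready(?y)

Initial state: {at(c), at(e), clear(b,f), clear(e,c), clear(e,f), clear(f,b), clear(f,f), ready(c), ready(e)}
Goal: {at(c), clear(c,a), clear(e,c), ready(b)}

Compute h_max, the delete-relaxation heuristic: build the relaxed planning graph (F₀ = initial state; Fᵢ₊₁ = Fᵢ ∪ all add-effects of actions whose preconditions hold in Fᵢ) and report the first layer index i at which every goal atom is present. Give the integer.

1

F0 = init (9 atoms)
F1 = F0 ∪ {clear(c,a), clear(c,b), clear(c,c), clear(c,e), clear(c,f), clear(e,a), clear(e,b), clear(e,e), on(c), on(e), ready(a), ready(b), ready(f)}  (22 atoms)
goal ⊆ F1  ⇒  h_max = 1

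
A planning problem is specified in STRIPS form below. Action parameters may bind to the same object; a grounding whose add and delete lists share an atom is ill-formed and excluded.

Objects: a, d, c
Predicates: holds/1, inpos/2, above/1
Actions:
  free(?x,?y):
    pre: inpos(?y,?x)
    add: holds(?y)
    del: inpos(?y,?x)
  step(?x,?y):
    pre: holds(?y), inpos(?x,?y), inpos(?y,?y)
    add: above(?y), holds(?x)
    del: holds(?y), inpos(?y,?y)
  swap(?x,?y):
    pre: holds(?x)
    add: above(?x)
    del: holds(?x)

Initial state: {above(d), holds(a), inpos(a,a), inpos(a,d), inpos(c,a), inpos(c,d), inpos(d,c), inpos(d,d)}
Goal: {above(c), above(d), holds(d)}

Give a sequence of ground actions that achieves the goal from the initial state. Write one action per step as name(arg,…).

free(a,c); free(d,d); swap(c,a)

1. free(a,c)  →  {above(d), holds(a), holds(c), inpos(a,a), inpos(a,d), inpos(c,d), inpos(d,c), inpos(d,d)}
2. free(d,d)  →  {above(d), holds(a), holds(c), holds(d), inpos(a,a), inpos(a,d), inpos(c,d), inpos(d,c)}
3. swap(c,a)  →  {above(c), above(d), holds(a), holds(d), inpos(a,a), inpos(a,d), inpos(c,d), inpos(d,c)}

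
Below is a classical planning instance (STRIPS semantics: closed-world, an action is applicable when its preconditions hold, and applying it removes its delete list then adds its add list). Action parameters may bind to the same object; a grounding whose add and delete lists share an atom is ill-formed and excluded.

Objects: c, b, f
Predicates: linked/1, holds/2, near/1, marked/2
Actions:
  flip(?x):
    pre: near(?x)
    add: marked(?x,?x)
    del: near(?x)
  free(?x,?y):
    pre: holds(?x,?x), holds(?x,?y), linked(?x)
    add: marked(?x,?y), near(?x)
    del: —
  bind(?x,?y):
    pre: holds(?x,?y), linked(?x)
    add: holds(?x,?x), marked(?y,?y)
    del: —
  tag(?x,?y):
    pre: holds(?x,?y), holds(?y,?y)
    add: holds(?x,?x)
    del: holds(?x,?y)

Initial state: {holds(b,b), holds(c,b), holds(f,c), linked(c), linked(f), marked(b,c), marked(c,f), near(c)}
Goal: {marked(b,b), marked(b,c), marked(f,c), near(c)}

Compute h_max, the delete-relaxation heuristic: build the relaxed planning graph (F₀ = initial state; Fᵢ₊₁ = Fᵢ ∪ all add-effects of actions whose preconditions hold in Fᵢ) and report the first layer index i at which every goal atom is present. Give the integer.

2

F0 = init (8 atoms)
F1 = F0 ∪ {holds(c,c), holds(f,f), marked(b,b), marked(c,c)}  (12 atoms)
F2 = F1 ∪ {marked(c,b), marked(f,c), marked(f,f), near(f)}  (16 atoms)
goal ⊆ F2  ⇒  h_max = 2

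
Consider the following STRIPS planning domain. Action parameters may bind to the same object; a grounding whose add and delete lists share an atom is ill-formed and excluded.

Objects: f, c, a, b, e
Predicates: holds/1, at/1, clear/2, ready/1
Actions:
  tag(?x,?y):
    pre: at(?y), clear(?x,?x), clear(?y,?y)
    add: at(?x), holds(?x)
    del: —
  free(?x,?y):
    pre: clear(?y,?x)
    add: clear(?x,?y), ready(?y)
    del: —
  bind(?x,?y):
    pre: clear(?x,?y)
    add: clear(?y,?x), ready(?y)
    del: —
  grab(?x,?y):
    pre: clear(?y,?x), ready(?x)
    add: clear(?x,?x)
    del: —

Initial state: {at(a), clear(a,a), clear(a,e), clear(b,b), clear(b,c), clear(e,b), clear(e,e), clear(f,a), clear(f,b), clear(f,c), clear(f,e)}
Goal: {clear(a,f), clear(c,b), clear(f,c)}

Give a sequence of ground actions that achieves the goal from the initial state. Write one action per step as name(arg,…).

1. free(c,b)  →  {at(a), clear(a,a), clear(a,e), clear(b,b), clear(b,c), clear(c,b), clear(e,b), clear(e,e), clear(f,a), clear(f,b), clear(f,c), clear(f,e), ready(b)}
2. free(a,f)  →  {at(a), clear(a,a), clear(a,e), clear(a,f), clear(b,b), clear(b,c), clear(c,b), clear(e,b), clear(e,e), clear(f,a), clear(f,b), clear(f,c), clear(f,e), ready(b), ready(f)}

free(c,b); free(a,f)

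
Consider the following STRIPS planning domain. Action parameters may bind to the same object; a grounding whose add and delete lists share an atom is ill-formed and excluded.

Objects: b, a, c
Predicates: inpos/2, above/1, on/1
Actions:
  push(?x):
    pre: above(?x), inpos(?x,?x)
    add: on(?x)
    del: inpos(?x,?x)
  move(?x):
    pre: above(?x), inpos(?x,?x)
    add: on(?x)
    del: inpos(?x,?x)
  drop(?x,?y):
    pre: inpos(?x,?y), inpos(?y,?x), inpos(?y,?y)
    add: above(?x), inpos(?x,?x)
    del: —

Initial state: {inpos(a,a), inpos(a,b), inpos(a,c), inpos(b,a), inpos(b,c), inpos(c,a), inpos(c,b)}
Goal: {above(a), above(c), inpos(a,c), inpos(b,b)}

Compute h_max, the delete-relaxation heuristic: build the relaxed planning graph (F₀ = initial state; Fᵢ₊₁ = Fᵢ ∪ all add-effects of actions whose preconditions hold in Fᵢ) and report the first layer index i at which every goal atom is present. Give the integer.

F0 = init (7 atoms)
F1 = F0 ∪ {above(a), above(b), above(c), inpos(b,b), inpos(c,c)}  (12 atoms)
goal ⊆ F1  ⇒  h_max = 1

1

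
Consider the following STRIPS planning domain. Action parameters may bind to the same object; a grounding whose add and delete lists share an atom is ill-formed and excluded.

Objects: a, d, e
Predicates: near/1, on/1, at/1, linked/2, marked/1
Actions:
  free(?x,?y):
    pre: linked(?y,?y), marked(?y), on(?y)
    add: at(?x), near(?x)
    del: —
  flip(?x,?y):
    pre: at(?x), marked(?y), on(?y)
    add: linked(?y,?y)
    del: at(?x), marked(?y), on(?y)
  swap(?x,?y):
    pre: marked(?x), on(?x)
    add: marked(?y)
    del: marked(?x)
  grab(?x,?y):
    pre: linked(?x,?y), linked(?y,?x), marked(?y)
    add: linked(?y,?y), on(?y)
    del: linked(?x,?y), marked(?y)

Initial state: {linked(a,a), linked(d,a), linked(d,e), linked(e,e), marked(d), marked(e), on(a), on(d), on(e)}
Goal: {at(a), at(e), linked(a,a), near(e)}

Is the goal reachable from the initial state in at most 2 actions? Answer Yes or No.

Yes

1. free(a,e)  →  {at(a), linked(a,a), linked(d,a), linked(d,e), linked(e,e), marked(d), marked(e), near(a), on(a), on(d), on(e)}
2. free(e,e)  →  {at(a), at(e), linked(a,a), linked(d,a), linked(d,e), linked(e,e), marked(d), marked(e), near(a), near(e), on(a), on(d), on(e)}
optimal plan length = 2; 2 ≤ 2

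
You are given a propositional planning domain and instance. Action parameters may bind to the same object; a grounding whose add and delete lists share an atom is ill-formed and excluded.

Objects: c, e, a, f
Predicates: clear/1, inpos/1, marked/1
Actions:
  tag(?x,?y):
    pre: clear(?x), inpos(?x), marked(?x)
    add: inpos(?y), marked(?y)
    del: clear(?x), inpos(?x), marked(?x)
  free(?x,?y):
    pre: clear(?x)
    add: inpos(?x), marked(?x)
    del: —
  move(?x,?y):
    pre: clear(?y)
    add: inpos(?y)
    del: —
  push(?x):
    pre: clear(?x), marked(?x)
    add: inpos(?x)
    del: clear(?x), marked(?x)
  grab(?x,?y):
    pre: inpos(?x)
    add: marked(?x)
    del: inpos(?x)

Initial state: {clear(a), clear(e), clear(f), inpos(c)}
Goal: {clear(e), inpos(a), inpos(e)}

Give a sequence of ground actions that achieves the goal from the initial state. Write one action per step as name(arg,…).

free(e,c); free(a,c)

1. free(e,c)  →  {clear(a), clear(e), clear(f), inpos(c), inpos(e), marked(e)}
2. free(a,c)  →  {clear(a), clear(e), clear(f), inpos(a), inpos(c), inpos(e), marked(a), marked(e)}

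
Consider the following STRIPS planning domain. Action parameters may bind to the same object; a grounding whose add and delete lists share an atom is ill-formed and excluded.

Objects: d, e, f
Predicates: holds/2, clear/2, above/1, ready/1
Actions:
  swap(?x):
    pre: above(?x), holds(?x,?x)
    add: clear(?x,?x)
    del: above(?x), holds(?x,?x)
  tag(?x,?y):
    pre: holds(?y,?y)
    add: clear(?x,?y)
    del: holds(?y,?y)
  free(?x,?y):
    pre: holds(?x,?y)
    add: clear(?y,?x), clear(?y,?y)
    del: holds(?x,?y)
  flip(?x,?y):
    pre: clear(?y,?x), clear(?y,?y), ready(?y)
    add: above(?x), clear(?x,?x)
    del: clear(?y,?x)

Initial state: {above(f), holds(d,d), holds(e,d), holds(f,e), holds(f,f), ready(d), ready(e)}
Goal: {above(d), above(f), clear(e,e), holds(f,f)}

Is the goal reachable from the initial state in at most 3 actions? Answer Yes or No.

Yes

1. tag(e,d)  →  {above(f), clear(e,d), holds(e,d), holds(f,e), holds(f,f), ready(d), ready(e)}
2. free(f,e)  →  {above(f), clear(e,d), clear(e,e), clear(e,f), holds(e,d), holds(f,f), ready(d), ready(e)}
3. flip(d,e)  →  {above(d), above(f), clear(d,d), clear(e,e), clear(e,f), holds(e,d), holds(f,f), ready(d), ready(e)}
optimal plan length = 3; 3 ≤ 3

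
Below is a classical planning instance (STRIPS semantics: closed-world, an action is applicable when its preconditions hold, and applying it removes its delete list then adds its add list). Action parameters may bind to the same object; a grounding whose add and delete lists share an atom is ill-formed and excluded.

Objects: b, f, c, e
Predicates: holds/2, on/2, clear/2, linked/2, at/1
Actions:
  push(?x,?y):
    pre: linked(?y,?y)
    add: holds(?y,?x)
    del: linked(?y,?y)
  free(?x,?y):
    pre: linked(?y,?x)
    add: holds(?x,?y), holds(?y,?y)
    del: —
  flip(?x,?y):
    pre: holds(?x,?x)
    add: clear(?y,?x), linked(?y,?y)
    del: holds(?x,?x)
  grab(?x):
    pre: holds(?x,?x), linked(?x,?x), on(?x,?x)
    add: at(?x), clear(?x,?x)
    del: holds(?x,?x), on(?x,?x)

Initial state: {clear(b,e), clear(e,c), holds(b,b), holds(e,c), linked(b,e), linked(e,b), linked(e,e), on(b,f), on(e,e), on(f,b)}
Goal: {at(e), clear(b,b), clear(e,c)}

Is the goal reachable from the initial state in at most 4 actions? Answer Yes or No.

Yes

1. free(b,e)  →  {clear(b,e), clear(e,c), holds(b,b), holds(b,e), holds(e,c), holds(e,e), linked(b,e), linked(e,b), linked(e,e), on(b,f), on(e,e), on(f,b)}
2. flip(b,b)  →  {clear(b,b), clear(b,e), clear(e,c), holds(b,e), holds(e,c), holds(e,e), linked(b,b), linked(b,e), linked(e,b), linked(e,e), on(b,f), on(e,e), on(f,b)}
3. grab(e)  →  {at(e), clear(b,b), clear(b,e), clear(e,c), clear(e,e), holds(b,e), holds(e,c), linked(b,b), linked(b,e), linked(e,b), linked(e,e), on(b,f), on(f,b)}
optimal plan length = 3; 3 ≤ 4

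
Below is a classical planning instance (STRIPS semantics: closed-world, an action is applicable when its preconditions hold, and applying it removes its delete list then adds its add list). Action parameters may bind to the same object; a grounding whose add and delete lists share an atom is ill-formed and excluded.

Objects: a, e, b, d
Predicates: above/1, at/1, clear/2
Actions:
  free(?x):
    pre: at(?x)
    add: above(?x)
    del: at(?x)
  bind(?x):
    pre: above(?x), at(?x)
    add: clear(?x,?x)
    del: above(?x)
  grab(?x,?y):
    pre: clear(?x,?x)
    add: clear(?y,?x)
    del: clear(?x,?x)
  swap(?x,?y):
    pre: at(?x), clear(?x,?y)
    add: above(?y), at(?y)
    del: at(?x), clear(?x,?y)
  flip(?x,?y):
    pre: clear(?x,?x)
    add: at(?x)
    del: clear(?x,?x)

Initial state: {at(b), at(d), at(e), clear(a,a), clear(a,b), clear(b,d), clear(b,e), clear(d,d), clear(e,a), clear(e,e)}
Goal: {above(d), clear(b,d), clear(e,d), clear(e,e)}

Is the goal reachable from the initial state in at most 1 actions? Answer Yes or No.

1. free(d)  →  {above(d), at(b), at(e), clear(a,a), clear(a,b), clear(b,d), clear(b,e), clear(d,d), clear(e,a), clear(e,e)}
2. grab(d,e)  →  {above(d), at(b), at(e), clear(a,a), clear(a,b), clear(b,d), clear(b,e), clear(e,a), clear(e,d), clear(e,e)}
optimal plan length = 2; 2 > 1

No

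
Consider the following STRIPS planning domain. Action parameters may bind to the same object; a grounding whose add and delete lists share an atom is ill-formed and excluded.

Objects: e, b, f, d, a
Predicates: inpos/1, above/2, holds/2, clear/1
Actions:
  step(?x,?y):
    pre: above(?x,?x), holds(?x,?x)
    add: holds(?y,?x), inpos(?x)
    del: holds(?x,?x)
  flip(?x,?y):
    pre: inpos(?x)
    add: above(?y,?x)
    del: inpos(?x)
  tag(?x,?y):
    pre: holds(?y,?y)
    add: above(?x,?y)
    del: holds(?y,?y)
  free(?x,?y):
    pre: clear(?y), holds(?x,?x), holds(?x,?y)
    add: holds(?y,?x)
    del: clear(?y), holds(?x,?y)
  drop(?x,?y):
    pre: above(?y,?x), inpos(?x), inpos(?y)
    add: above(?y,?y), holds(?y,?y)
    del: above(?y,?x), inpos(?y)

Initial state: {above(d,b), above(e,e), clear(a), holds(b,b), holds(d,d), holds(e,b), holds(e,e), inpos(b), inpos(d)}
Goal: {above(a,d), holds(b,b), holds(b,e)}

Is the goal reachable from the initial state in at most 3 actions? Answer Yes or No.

Yes

1. step(e,b)  →  {above(d,b), above(e,e), clear(a), holds(b,b), holds(b,e), holds(d,d), holds(e,b), inpos(b), inpos(d), inpos(e)}
2. flip(d,a)  →  {above(a,d), above(d,b), above(e,e), clear(a), holds(b,b), holds(b,e), holds(d,d), holds(e,b), inpos(b), inpos(e)}
optimal plan length = 2; 2 ≤ 3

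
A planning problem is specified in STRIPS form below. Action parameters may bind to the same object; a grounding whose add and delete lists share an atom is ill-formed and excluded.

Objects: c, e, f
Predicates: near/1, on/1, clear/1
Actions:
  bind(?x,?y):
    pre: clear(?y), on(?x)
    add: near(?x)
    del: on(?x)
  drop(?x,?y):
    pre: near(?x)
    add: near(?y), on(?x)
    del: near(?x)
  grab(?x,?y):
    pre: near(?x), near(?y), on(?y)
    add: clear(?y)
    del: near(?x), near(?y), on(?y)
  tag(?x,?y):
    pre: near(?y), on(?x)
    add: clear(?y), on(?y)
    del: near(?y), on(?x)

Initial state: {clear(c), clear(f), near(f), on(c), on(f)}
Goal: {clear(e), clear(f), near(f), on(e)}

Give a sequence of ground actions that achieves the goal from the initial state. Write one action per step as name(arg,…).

bind(c,c); drop(c,e); tag(c,e)

1. bind(c,c)  →  {clear(c), clear(f), near(c), near(f), on(f)}
2. drop(c,e)  →  {clear(c), clear(f), near(e), near(f), on(c), on(f)}
3. tag(c,e)  →  {clear(c), clear(e), clear(f), near(f), on(e), on(f)}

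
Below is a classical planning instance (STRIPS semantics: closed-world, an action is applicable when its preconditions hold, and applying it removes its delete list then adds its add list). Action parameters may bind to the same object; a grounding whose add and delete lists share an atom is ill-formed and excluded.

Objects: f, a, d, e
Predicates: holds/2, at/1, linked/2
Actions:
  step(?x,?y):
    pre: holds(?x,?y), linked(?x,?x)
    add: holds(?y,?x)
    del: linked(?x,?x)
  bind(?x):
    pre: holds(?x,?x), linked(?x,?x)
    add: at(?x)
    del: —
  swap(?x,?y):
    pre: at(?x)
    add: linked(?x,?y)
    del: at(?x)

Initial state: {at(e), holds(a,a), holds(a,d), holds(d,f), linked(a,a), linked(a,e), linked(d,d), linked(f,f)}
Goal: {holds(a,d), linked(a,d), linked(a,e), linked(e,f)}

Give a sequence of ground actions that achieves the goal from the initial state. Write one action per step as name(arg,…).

bind(a); swap(a,d); swap(e,f)

1. bind(a)  →  {at(a), at(e), holds(a,a), holds(a,d), holds(d,f), linked(a,a), linked(a,e), linked(d,d), linked(f,f)}
2. swap(a,d)  →  {at(e), holds(a,a), holds(a,d), holds(d,f), linked(a,a), linked(a,d), linked(a,e), linked(d,d), linked(f,f)}
3. swap(e,f)  →  {holds(a,a), holds(a,d), holds(d,f), linked(a,a), linked(a,d), linked(a,e), linked(d,d), linked(e,f), linked(f,f)}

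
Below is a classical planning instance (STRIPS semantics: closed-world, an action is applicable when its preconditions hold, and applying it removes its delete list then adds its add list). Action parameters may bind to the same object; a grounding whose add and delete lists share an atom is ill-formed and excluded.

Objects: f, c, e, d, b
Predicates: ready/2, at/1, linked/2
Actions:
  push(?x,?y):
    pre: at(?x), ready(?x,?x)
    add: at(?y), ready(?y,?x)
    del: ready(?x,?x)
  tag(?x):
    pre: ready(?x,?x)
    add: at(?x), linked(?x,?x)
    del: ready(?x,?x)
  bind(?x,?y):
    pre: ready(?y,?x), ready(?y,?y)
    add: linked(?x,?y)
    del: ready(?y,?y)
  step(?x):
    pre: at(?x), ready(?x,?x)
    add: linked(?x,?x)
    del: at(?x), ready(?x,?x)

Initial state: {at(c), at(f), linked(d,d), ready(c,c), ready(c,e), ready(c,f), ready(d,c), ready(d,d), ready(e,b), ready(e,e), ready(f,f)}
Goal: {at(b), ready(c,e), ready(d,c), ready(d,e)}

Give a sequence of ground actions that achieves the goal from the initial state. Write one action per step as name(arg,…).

1. push(f,e)  →  {at(c), at(e), at(f), linked(d,d), ready(c,c), ready(c,e), ready(c,f), ready(d,c), ready(d,d), ready(e,b), ready(e,e), ready(e,f)}
2. push(c,b)  →  {at(b), at(c), at(e), at(f), linked(d,d), ready(b,c), ready(c,e), ready(c,f), ready(d,c), ready(d,d), ready(e,b), ready(e,e), ready(e,f)}
3. push(e,d)  →  {at(b), at(c), at(d), at(e), at(f), linked(d,d), ready(b,c), ready(c,e), ready(c,f), ready(d,c), ready(d,d), ready(d,e), ready(e,b), ready(e,f)}

push(f,e); push(c,b); push(e,d)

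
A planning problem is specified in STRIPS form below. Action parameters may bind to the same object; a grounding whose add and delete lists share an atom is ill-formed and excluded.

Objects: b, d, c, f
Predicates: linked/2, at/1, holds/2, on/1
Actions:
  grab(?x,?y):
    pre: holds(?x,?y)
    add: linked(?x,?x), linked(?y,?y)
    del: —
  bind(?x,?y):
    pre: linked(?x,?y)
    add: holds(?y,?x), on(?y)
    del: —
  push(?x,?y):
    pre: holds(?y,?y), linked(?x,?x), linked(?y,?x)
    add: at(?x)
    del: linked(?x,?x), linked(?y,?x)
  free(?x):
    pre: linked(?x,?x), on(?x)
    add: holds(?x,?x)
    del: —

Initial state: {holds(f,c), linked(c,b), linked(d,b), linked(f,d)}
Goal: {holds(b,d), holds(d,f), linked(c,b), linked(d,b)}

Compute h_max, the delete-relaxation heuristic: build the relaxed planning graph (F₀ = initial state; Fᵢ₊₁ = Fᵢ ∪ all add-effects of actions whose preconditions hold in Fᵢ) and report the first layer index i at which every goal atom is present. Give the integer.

1

F0 = init (4 atoms)
F1 = F0 ∪ {holds(b,c), holds(b,d), holds(d,f), linked(c,c), linked(f,f), on(b), on(d)}  (11 atoms)
goal ⊆ F1  ⇒  h_max = 1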